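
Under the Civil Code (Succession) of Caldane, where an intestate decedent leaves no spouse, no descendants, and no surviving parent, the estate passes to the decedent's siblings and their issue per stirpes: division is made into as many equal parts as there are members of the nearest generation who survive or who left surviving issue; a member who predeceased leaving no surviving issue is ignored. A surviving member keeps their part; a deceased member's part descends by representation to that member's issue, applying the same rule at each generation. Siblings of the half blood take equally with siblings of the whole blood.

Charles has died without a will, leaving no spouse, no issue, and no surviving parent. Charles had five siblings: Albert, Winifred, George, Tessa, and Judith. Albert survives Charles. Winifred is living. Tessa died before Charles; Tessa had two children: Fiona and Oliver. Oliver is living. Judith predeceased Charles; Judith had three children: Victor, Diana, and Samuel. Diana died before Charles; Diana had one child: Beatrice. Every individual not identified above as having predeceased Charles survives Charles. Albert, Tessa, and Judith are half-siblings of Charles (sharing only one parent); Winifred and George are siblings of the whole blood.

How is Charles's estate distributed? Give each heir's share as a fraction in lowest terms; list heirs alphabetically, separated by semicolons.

Albert 1/5; Beatrice 1/15; Fiona 1/10; George 1/5; Oliver 1/10; Samuel 1/15; Victor 1/15; Winifred 1/5

No spouse, descendants, or parent survives, so the estate passes to Charles's siblings per stirpes.
Half-blood and whole-blood siblings take equally under the stated rule.
The estate is divided into 5 equal shares of 1/5 among Albert, Winifred, George, Tessa, Judith.
Albert is living and takes 1/5.
Winifred is living and takes 1/5.
George is living and takes 1/5.
Tessa predeceased; the 1/5 allotted to Tessa's branch passes to Tessa's issue by representation.
The 1/5 is divided into 2 equal shares of 1/10 among Fiona, Oliver.
Fiona is living and takes 1/10.
Oliver is living and takes 1/10.
Judith predeceased; the 1/5 allotted to Judith's branch passes to Judith's issue by representation.
The 1/5 is divided into 3 equal shares of 1/15 among Victor, Diana, Samuel.
Victor is living and takes 1/15.
Diana predeceased; the 1/15 allotted to Diana's branch passes to Diana's issue by representation.
Beatrice is the sole taker at this level and receives the full 1/15.
Samuel is living and takes 1/15.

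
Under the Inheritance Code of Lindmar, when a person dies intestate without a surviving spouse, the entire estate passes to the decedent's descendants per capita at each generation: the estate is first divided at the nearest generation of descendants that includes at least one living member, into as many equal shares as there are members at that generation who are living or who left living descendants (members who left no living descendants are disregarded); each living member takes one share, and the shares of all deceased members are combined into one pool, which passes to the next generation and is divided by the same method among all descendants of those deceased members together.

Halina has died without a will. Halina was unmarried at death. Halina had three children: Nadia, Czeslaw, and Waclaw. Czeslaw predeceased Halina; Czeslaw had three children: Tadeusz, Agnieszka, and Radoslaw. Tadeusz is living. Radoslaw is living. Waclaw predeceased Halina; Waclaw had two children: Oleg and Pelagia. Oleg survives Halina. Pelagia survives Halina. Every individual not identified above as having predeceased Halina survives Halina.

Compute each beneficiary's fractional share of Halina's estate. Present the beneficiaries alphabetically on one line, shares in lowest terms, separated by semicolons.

Agnieszka 2/15; Nadia 1/3; Oleg 2/15; Pelagia 2/15; Radoslaw 2/15; Tadeusz 2/15

There is no surviving spouse, so the entire estate passes to Halina's descendants per capita at each generation.
At generation 1 (Nadia, Czeslaw, Waclaw) there are 3 shares of (1)/3 = 1/3 each.
Living: Nadia — each takes 1/3.
Deceased: Czeslaw and Waclaw. Their combined 2/3 is pooled and carried to generation 2.
At generation 2 (Tadeusz, Agnieszka, Radoslaw, Oleg, Pelagia) there are 5 shares of (2/3)/5 = 2/15 each.
Living: Tadeusz, Agnieszka, Radoslaw, Oleg, and Pelagia — each takes 2/15.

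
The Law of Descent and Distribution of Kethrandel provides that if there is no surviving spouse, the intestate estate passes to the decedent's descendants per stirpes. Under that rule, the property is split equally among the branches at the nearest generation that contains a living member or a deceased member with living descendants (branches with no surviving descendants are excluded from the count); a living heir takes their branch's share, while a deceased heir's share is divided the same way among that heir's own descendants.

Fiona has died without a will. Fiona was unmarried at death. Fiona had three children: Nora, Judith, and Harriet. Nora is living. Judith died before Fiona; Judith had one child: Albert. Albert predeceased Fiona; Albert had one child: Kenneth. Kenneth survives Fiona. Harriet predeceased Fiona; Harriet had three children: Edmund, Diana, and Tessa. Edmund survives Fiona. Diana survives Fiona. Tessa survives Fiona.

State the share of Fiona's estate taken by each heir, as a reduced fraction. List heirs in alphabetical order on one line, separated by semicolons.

There is no surviving spouse, so the entire estate passes to Fiona's descendants per stirpes.
The estate is divided into 3 equal shares of 1/3 among Nora, Judith, Harriet.
Nora is living and takes 1/3.
Judith predeceased; the 1/3 allotted to Judith's branch passes to Judith's issue by representation.
Albert's line is the sole branch at this level, so the full 1/3 passes to Albert's issue by representation.
Kenneth is the sole taker at this level and receives the full 1/3.
Harriet predeceased; the 1/3 allotted to Harriet's branch passes to Harriet's issue by representation.
The 1/3 is divided into 3 equal shares of 1/9 among Edmund, Diana, Tessa.
Edmund is living and takes 1/9.
Diana is living and takes 1/9.
Tessa is living and takes 1/9.

Diana 1/9; Edmund 1/9; Kenneth 1/3; Nora 1/3; Tessa 1/9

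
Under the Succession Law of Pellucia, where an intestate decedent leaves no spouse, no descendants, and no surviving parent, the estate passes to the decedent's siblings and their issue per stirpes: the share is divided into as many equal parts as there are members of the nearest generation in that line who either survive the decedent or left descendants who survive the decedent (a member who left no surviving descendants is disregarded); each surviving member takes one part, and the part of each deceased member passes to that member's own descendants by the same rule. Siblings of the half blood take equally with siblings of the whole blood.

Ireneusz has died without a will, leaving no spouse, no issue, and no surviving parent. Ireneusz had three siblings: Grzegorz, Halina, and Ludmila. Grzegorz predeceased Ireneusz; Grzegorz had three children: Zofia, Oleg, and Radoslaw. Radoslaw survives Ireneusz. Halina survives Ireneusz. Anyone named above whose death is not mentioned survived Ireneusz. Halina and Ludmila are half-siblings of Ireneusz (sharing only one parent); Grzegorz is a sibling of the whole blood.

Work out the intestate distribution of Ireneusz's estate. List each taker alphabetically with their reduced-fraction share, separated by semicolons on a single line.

No spouse, descendants, or parent survives, so the estate passes to Ireneusz's siblings per stirpes.
Half-blood and whole-blood siblings take equally under the stated rule.
The estate is divided into 3 equal shares of 1/3 among Grzegorz, Halina, Ludmila.
Grzegorz predeceased; the 1/3 allotted to Grzegorz's branch passes to Grzegorz's issue by representation.
The 1/3 is divided into 3 equal shares of 1/9 among Zofia, Oleg, Radoslaw.
Zofia is living and takes 1/9.
Oleg is living and takes 1/9.
Radoslaw is living and takes 1/9.
Halina is living and takes 1/3.
Ludmila is living and takes 1/3.

Halina 1/3; Ludmila 1/3; Oleg 1/9; Radoslaw 1/9; Zofia 1/9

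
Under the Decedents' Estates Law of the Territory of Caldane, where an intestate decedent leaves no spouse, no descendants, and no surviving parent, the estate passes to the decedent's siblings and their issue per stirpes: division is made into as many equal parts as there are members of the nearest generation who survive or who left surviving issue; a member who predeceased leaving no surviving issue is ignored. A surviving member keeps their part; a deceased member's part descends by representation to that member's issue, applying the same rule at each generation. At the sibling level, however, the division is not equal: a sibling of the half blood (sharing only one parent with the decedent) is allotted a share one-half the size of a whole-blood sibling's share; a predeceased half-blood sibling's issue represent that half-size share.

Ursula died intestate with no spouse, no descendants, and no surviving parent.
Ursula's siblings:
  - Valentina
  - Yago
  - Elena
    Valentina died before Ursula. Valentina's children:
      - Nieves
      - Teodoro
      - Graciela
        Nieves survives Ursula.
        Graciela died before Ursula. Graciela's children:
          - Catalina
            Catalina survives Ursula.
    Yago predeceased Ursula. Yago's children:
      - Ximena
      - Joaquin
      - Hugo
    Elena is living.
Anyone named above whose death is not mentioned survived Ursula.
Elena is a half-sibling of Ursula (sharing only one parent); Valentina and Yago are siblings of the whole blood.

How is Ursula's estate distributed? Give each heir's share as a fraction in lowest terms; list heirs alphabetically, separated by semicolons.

No spouse, descendants, or parent survives, so the estate passes to Ursula's siblings per stirpes.
Half-blood siblings count for one-half the weight of whole-blood siblings at the initial division.
Dividing 1 in proportion to weights (total weight 5/2): Valentina (weight 1) → 2/5; Yago (weight 1) → 2/5; Elena (weight 1/2) → 1/5.
Valentina predeceased; the 2/5 allotted to Valentina's branch passes to Valentina's issue by representation.
The 2/5 is divided into 3 equal shares of 2/15 among Nieves, Teodoro, Graciela.
Nieves is living and takes 2/15.
Teodoro is living and takes 2/15.
Graciela predeceased; the 2/15 allotted to Graciela's branch passes to Graciela's issue by representation.
Catalina is the sole taker at this level and receives the full 2/15.
Yago predeceased; the 2/5 allotted to Yago's branch passes to Yago's issue by representation.
The 2/5 is divided into 3 equal shares of 2/15 among Ximena, Joaquin, Hugo.
Ximena is living and takes 2/15.
Joaquin is living and takes 2/15.
Hugo is living and takes 2/15.
Elena is living and takes 1/5.

Catalina 2/15; Elena 1/5; Hugo 2/15; Joaquin 2/15; Nieves 2/15; Teodoro 2/15; Ximena 2/15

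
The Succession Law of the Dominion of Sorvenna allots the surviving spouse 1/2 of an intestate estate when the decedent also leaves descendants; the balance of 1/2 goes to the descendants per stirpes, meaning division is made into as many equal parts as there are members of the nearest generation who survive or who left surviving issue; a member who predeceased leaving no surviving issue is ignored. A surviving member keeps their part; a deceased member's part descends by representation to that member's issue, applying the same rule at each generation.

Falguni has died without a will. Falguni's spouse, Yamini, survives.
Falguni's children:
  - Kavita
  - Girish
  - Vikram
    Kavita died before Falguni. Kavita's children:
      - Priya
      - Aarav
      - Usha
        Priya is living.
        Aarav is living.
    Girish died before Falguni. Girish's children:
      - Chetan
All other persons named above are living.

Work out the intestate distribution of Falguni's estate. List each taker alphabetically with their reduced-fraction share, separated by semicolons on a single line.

Aarav 1/18; Chetan 1/6; Priya 1/18; Usha 1/18; Vikram 1/6; Yamini 1/2

Yamini, as surviving spouse, takes 1/2.
The remaining 1/2 passes to Falguni's descendants per stirpes.
The 1/2 is divided into 3 equal shares of 1/6 among Kavita, Girish, Vikram.
Kavita predeceased; the 1/6 allotted to Kavita's branch passes to Kavita's issue by representation.
The 1/6 is divided into 3 equal shares of 1/18 among Priya, Aarav, Usha.
Priya is living and takes 1/18.
Aarav is living and takes 1/18.
Usha is living and takes 1/18.
Girish predeceased; the 1/6 allotted to Girish's branch passes to Girish's issue by representation.
Chetan is the sole taker at this level and receives the full 1/6.
Vikram is living and takes 1/6.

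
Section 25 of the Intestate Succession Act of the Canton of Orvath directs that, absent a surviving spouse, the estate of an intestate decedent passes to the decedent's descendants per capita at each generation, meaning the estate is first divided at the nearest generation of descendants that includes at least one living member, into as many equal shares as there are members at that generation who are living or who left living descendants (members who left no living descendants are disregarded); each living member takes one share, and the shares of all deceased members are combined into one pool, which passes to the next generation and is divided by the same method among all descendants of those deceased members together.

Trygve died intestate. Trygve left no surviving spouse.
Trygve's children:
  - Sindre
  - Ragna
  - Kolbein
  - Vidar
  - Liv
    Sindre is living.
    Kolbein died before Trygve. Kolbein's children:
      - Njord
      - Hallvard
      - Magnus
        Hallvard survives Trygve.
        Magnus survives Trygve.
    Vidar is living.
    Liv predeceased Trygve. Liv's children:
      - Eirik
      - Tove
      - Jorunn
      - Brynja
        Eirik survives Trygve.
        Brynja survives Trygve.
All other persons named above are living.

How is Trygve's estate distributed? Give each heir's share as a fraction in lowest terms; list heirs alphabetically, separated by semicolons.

Brynja 2/35; Eirik 2/35; Hallvard 2/35; Jorunn 2/35; Magnus 2/35; Njord 2/35; Ragna 1/5; Sindre 1/5; Tove 2/35; Vidar 1/5

There is no surviving spouse, so the entire estate passes to Trygve's descendants per capita at each generation.
At generation 1 (Sindre, Ragna, Kolbein, Vidar, Liv) there are 5 shares of (1)/5 = 1/5 each.
Living: Sindre, Ragna, and Vidar — each takes 1/5.
Deceased: Kolbein and Liv. Their combined 2/5 is pooled and carried to generation 2.
At generation 2 (Njord, Hallvard, Magnus, Eirik, Tove, Jorunn, Brynja) there are 7 shares of (2/5)/7 = 2/35 each.
Living: Njord, Hallvard, Magnus, Eirik, Tove, Jorunn, and Brynja — each takes 2/35.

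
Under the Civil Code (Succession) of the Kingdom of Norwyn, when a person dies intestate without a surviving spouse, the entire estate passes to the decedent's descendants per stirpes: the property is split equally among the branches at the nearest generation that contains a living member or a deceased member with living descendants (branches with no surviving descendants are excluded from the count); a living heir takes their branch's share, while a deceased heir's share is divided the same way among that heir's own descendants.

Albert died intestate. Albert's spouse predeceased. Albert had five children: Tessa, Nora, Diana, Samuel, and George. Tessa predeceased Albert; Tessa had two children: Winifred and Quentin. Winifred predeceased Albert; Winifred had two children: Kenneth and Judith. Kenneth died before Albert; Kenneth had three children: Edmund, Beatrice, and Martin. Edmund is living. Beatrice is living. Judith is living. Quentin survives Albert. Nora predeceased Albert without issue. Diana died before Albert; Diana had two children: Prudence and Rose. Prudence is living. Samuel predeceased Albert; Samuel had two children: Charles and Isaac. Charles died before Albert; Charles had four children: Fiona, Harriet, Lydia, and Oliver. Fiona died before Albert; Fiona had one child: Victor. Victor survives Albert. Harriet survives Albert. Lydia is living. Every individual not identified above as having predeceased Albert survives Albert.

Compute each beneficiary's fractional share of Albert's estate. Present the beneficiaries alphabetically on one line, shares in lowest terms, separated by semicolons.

There is no surviving spouse, so the entire estate passes to Albert's descendants per stirpes.
Nora left no surviving issue, so that branch lapses and is disregarded.
The estate is divided into 4 equal shares of 1/4 among Tessa, Diana, Samuel, George.
Tessa predeceased; the 1/4 allotted to Tessa's branch passes to Tessa's issue by representation.
The 1/4 is divided into 2 equal shares of 1/8 among Winifred, Quentin.
Winifred predeceased; the 1/8 allotted to Winifred's branch passes to Winifred's issue by representation.
The 1/8 is divided into 2 equal shares of 1/16 among Kenneth, Judith.
Kenneth predeceased; the 1/16 allotted to Kenneth's branch passes to Kenneth's issue by representation.
The 1/16 is divided into 3 equal shares of 1/48 among Edmund, Beatrice, Martin.
Edmund is living and takes 1/48.
Beatrice is living and takes 1/48.
Martin is living and takes 1/48.
Judith is living and takes 1/16.
Quentin is living and takes 1/8.
Diana predeceased; the 1/4 allotted to Diana's branch passes to Diana's issue by representation.
The 1/4 is divided into 2 equal shares of 1/8 among Prudence, Rose.
Prudence is living and takes 1/8.
Rose is living and takes 1/8.
Samuel predeceased; the 1/4 allotted to Samuel's branch passes to Samuel's issue by representation.
The 1/4 is divided into 2 equal shares of 1/8 among Charles, Isaac.
Charles predeceased; the 1/8 allotted to Charles's branch passes to Charles's issue by representation.
The 1/8 is divided into 4 equal shares of 1/32 among Fiona, Harriet, Lydia, Oliver.
Fiona predeceased; the 1/32 allotted to Fiona's branch passes to Fiona's issue by representation.
Victor is the sole taker at this level and receives the full 1/32.
Harriet is living and takes 1/32.
Lydia is living and takes 1/32.
Oliver is living and takes 1/32.
Isaac is living and takes 1/8.
George is living and takes 1/4.

Beatrice 1/48; Edmund 1/48; George 1/4; Harriet 1/32; Isaac 1/8; Judith 1/16; Lydia 1/32; Martin 1/48; Oliver 1/32; Prudence 1/8; Quentin 1/8; Rose 1/8; Victor 1/32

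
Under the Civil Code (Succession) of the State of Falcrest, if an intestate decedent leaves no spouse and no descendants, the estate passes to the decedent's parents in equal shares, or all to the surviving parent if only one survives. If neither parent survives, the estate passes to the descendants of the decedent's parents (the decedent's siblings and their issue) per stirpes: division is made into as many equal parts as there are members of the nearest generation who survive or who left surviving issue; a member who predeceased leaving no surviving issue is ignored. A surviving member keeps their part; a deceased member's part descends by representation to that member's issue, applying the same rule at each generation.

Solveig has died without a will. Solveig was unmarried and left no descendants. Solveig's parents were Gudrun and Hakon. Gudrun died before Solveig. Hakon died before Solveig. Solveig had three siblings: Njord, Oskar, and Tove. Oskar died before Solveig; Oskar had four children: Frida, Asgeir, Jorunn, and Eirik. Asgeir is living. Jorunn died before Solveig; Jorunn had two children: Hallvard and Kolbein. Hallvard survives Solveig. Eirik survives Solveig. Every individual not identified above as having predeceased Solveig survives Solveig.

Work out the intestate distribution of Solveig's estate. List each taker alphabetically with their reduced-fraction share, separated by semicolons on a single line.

Neither parent survives and there are no descendants, so the estate passes to Solveig's siblings and their issue per stirpes.
The estate is divided into 3 equal shares of 1/3 among Njord, Oskar, Tove.
Njord is living and takes 1/3.
Oskar predeceased; the 1/3 allotted to Oskar's branch passes to Oskar's issue by representation.
The 1/3 is divided into 4 equal shares of 1/12 among Frida, Asgeir, Jorunn, Eirik.
Frida is living and takes 1/12.
Asgeir is living and takes 1/12.
Jorunn predeceased; the 1/12 allotted to Jorunn's branch passes to Jorunn's issue by representation.
The 1/12 is divided into 2 equal shares of 1/24 among Hallvard, Kolbein.
Hallvard is living and takes 1/24.
Kolbein is living and takes 1/24.
Eirik is living and takes 1/12.
Tove is living and takes 1/3.

Asgeir 1/12; Eirik 1/12; Frida 1/12; Hallvard 1/24; Kolbein 1/24; Njord 1/3; Tove 1/3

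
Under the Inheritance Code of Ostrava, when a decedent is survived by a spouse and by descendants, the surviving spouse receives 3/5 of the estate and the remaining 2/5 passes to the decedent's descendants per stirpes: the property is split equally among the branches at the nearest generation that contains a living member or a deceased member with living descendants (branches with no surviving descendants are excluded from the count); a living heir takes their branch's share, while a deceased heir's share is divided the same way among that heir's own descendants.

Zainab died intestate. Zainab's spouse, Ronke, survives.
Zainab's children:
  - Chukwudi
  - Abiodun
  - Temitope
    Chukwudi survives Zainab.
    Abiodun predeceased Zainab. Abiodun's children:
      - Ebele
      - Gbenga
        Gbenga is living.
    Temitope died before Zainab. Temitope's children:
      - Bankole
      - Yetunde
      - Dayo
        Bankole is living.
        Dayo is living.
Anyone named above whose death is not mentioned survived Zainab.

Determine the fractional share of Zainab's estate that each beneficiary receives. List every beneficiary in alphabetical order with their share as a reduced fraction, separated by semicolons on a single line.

Ronke, as surviving spouse, takes 3/5.
The remaining 2/5 passes to Zainab's descendants per stirpes.
The 2/5 is divided into 3 equal shares of 2/15 among Chukwudi, Abiodun, Temitope.
Chukwudi is living and takes 2/15.
Abiodun predeceased; the 2/15 allotted to Abiodun's branch passes to Abiodun's issue by representation.
The 2/15 is divided into 2 equal shares of 1/15 among Ebele, Gbenga.
Ebele is living and takes 1/15.
Gbenga is living and takes 1/15.
Temitope predeceased; the 2/15 allotted to Temitope's branch passes to Temitope's issue by representation.
The 2/15 is divided into 3 equal shares of 2/45 among Bankole, Yetunde, Dayo.
Bankole is living and takes 2/45.
Yetunde is living and takes 2/45.
Dayo is living and takes 2/45.

Bankole 2/45; Chukwudi 2/15; Dayo 2/45; Ebele 1/15; Gbenga 1/15; Ronke 3/5; Yetunde 2/45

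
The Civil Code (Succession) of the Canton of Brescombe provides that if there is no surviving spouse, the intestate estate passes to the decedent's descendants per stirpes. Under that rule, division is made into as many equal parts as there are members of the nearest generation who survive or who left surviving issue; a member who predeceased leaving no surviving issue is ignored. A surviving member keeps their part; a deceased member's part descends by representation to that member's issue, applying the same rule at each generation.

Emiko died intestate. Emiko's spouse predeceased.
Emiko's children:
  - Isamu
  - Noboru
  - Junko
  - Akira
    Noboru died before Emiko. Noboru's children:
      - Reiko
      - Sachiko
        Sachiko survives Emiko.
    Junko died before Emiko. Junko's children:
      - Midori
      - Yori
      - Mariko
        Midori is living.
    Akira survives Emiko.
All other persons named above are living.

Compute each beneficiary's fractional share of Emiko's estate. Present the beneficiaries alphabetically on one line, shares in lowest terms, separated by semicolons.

There is no surviving spouse, so the entire estate passes to Emiko's descendants per stirpes.
The estate is divided into 4 equal shares of 1/4 among Isamu, Noboru, Junko, Akira.
Isamu is living and takes 1/4.
Noboru predeceased; the 1/4 allotted to Noboru's branch passes to Noboru's issue by representation.
The 1/4 is divided into 2 equal shares of 1/8 among Reiko, Sachiko.
Reiko is living and takes 1/8.
Sachiko is living and takes 1/8.
Junko predeceased; the 1/4 allotted to Junko's branch passes to Junko's issue by representation.
The 1/4 is divided into 3 equal shares of 1/12 among Midori, Yori, Mariko.
Midori is living and takes 1/12.
Yori is living and takes 1/12.
Mariko is living and takes 1/12.
Akira is living and takes 1/4.

Akira 1/4; Isamu 1/4; Mariko 1/12; Midori 1/12; Reiko 1/8; Sachiko 1/8; Yori 1/12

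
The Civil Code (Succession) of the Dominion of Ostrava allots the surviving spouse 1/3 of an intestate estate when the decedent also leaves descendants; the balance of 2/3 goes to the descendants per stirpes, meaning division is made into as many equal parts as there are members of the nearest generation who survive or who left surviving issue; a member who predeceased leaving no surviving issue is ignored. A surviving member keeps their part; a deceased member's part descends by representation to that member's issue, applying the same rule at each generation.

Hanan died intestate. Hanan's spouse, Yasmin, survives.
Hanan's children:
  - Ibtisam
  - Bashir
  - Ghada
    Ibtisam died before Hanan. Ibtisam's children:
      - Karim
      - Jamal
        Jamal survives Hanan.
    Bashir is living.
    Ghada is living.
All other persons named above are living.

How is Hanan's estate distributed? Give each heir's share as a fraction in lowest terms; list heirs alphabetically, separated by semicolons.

Bashir 2/9; Ghada 2/9; Jamal 1/9; Karim 1/9; Yasmin 1/3

Yasmin, as surviving spouse, takes 1/3.
The remaining 2/3 passes to Hanan's descendants per stirpes.
The 2/3 is divided into 3 equal shares of 2/9 among Ibtisam, Bashir, Ghada.
Ibtisam predeceased; the 2/9 allotted to Ibtisam's branch passes to Ibtisam's issue by representation.
The 2/9 is divided into 2 equal shares of 1/9 among Karim, Jamal.
Karim is living and takes 1/9.
Jamal is living and takes 1/9.
Bashir is living and takes 2/9.
Ghada is living and takes 2/9.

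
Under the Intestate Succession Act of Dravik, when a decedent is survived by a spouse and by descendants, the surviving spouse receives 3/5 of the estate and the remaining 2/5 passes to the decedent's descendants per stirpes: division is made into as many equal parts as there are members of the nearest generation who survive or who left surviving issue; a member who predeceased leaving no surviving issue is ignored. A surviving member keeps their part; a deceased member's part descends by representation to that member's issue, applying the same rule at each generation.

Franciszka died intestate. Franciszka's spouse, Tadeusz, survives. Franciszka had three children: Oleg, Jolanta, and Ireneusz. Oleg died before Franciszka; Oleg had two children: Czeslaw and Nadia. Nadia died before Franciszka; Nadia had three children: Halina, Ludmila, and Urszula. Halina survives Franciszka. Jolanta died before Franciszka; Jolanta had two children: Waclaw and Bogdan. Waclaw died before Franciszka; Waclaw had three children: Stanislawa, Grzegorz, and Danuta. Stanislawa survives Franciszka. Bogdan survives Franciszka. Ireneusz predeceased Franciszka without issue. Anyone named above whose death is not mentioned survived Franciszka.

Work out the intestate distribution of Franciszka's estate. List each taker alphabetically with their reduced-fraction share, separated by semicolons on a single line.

Bogdan 1/10; Czeslaw 1/10; Danuta 1/30; Grzegorz 1/30; Halina 1/30; Ludmila 1/30; Stanislawa 1/30; Tadeusz 3/5; Urszula 1/30

Tadeusz, as surviving spouse, takes 3/5.
The remaining 2/5 passes to Franciszka's descendants per stirpes.
Ireneusz left no surviving issue, so that branch lapses and is disregarded.
The 2/5 is divided into 2 equal shares of 1/5 among Oleg, Jolanta.
Oleg predeceased; the 1/5 allotted to Oleg's branch passes to Oleg's issue by representation.
The 1/5 is divided into 2 equal shares of 1/10 among Czeslaw, Nadia.
Czeslaw is living and takes 1/10.
Nadia predeceased; the 1/10 allotted to Nadia's branch passes to Nadia's issue by representation.
The 1/10 is divided into 3 equal shares of 1/30 among Halina, Ludmila, Urszula.
Halina is living and takes 1/30.
Ludmila is living and takes 1/30.
Urszula is living and takes 1/30.
Jolanta predeceased; the 1/5 allotted to Jolanta's branch passes to Jolanta's issue by representation.
The 1/5 is divided into 2 equal shares of 1/10 among Waclaw, Bogdan.
Waclaw predeceased; the 1/10 allotted to Waclaw's branch passes to Waclaw's issue by representation.
The 1/10 is divided into 3 equal shares of 1/30 among Stanislawa, Grzegorz, Danuta.
Stanislawa is living and takes 1/30.
Grzegorz is living and takes 1/30.
Danuta is living and takes 1/30.
Bogdan is living and takes 1/10.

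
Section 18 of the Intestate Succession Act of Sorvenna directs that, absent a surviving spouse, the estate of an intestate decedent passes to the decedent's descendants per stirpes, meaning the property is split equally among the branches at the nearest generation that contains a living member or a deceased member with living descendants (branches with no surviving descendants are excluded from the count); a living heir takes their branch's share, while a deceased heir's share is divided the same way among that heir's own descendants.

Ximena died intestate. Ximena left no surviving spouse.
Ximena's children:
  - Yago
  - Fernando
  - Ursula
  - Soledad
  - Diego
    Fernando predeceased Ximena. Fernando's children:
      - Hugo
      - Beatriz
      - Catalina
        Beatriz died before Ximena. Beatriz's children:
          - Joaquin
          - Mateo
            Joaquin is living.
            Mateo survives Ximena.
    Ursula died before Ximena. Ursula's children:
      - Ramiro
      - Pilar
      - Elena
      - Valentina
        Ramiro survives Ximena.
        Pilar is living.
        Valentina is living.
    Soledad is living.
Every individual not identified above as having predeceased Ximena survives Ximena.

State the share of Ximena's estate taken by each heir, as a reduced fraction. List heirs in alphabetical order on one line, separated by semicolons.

Catalina 1/15; Diego 1/5; Elena 1/20; Hugo 1/15; Joaquin 1/30; Mateo 1/30; Pilar 1/20; Ramiro 1/20; Soledad 1/5; Valentina 1/20; Yago 1/5

There is no surviving spouse, so the entire estate passes to Ximena's descendants per stirpes.
The estate is divided into 5 equal shares of 1/5 among Yago, Fernando, Ursula, Soledad, Diego.
Yago is living and takes 1/5.
Fernando predeceased; the 1/5 allotted to Fernando's branch passes to Fernando's issue by representation.
The 1/5 is divided into 3 equal shares of 1/15 among Hugo, Beatriz, Catalina.
Hugo is living and takes 1/15.
Beatriz predeceased; the 1/15 allotted to Beatriz's branch passes to Beatriz's issue by representation.
The 1/15 is divided into 2 equal shares of 1/30 among Joaquin, Mateo.
Joaquin is living and takes 1/30.
Mateo is living and takes 1/30.
Catalina is living and takes 1/15.
Ursula predeceased; the 1/5 allotted to Ursula's branch passes to Ursula's issue by representation.
The 1/5 is divided into 4 equal shares of 1/20 among Ramiro, Pilar, Elena, Valentina.
Ramiro is living and takes 1/20.
Pilar is living and takes 1/20.
Elena is living and takes 1/20.
Valentina is living and takes 1/20.
Soledad is living and takes 1/5.
Diego is living and takes 1/5.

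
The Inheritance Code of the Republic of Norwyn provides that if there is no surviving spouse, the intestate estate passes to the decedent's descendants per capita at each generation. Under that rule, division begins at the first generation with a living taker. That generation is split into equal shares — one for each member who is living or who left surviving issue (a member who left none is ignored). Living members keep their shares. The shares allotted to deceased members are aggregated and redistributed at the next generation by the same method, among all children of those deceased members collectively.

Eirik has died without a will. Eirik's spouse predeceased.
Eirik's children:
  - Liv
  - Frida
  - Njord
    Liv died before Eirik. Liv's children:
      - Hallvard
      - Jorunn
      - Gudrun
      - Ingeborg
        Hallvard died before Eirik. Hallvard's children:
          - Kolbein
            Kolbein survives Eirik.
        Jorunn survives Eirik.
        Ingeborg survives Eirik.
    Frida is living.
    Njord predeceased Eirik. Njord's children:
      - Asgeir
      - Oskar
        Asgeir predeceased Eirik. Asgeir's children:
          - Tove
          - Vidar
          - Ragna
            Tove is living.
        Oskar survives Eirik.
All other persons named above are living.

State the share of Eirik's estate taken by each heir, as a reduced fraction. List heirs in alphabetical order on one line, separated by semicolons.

Frida 1/3; Gudrun 1/9; Ingeborg 1/9; Jorunn 1/9; Kolbein 1/18; Oskar 1/9; Ragna 1/18; Tove 1/18; Vidar 1/18

There is no surviving spouse, so the entire estate passes to Eirik's descendants per capita at each generation.
At generation 1 (Liv, Frida, Njord) there are 3 shares of (1)/3 = 1/3 each.
Living: Frida — each takes 1/3.
Deceased: Liv and Njord. Their combined 2/3 is pooled and carried to generation 2.
At generation 2 (Hallvard, Jorunn, Gudrun, Ingeborg, Asgeir, Oskar) there are 6 shares of (2/3)/6 = 1/9 each.
Living: Jorunn, Gudrun, Ingeborg, and Oskar — each takes 1/9.
Deceased: Hallvard and Asgeir. Their combined 2/9 is pooled and carried to generation 3.
At generation 3 (Kolbein, Tove, Vidar, Ragna) there are 4 shares of (2/9)/4 = 1/18 each.
Living: Kolbein, Tove, Vidar, and Ragna — each takes 1/18.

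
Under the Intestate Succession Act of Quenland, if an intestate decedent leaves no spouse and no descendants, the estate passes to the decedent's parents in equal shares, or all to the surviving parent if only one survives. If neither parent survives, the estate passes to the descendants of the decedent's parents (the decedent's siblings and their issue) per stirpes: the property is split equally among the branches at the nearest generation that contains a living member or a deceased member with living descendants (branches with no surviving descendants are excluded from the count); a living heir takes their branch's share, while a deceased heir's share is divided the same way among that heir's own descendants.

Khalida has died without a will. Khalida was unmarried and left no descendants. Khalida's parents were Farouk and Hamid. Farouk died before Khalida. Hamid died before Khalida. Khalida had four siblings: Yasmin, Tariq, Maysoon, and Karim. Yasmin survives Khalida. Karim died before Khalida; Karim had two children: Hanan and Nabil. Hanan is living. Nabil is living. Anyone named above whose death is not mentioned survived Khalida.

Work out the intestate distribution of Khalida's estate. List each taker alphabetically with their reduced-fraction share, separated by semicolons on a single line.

Neither parent survives and there are no descendants, so the estate passes to Khalida's siblings and their issue per stirpes.
The estate is divided into 4 equal shares of 1/4 among Yasmin, Tariq, Maysoon, Karim.
Yasmin is living and takes 1/4.
Tariq is living and takes 1/4.
Maysoon is living and takes 1/4.
Karim predeceased; the 1/4 allotted to Karim's branch passes to Karim's issue by representation.
The 1/4 is divided into 2 equal shares of 1/8 among Hanan, Nabil.
Hanan is living and takes 1/8.
Nabil is living and takes 1/8.

Hanan 1/8; Maysoon 1/4; Nabil 1/8; Tariq 1/4; Yasmin 1/4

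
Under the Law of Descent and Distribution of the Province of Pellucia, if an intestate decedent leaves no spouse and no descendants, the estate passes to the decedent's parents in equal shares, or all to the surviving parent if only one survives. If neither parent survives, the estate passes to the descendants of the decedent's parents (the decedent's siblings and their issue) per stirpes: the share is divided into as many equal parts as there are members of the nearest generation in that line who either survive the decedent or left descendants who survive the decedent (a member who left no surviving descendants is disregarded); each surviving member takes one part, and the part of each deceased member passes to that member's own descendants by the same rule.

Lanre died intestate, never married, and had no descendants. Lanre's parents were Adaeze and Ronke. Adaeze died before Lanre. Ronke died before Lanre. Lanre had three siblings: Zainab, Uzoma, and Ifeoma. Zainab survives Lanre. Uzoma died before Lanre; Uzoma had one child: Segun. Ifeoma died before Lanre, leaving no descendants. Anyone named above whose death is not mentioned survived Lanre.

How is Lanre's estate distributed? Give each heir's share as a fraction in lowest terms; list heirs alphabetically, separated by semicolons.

Segun 1/2; Zainab 1/2

Neither parent survives and there are no descendants, so the estate passes to Lanre's siblings and their issue per stirpes.
Ifeoma left no surviving issue, so that branch lapses and is disregarded.
The estate is divided into 2 equal shares of 1/2 among Zainab, Uzoma.
Zainab is living and takes 1/2.
Uzoma predeceased; the 1/2 allotted to Uzoma's branch passes to Uzoma's issue by representation.
Segun is the sole taker at this level and receives the full 1/2.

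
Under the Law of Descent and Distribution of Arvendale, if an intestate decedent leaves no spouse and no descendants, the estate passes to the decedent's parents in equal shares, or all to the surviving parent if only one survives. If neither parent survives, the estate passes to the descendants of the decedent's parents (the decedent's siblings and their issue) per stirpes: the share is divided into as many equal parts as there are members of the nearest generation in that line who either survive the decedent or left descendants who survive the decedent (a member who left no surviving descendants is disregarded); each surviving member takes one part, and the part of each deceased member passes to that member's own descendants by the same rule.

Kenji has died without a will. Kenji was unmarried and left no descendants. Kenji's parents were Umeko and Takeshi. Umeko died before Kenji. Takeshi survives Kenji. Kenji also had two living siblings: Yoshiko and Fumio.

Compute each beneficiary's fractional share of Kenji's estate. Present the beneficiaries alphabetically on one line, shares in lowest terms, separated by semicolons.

Takeshi 1

Only one parent, Takeshi, survives, so Takeshi takes the entire estate. The siblings take nothing because a surviving parent has priority.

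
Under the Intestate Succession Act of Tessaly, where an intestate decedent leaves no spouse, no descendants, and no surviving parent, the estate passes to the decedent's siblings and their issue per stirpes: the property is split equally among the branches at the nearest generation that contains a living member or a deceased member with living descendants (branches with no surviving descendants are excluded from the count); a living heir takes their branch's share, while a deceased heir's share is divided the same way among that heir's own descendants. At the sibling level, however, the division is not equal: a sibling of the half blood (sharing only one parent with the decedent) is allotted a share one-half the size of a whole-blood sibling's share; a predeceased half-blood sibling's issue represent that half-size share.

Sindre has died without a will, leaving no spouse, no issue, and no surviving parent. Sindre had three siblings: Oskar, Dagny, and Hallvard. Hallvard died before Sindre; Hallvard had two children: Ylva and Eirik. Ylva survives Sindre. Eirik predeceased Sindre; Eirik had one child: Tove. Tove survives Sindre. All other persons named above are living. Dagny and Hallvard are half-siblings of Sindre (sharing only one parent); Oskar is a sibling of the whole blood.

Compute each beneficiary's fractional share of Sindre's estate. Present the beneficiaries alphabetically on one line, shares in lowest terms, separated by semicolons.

Dagny 1/4; Oskar 1/2; Tove 1/8; Ylva 1/8

No spouse, descendants, or parent survives, so the estate passes to Sindre's siblings per stirpes.
Half-blood siblings count for one-half the weight of whole-blood siblings at the initial division.
Dividing 1 in proportion to weights (total weight 2): Oskar (weight 1) → 1/2; Dagny (weight 1/2) → 1/4; Hallvard (weight 1/2) → 1/4.
Oskar is living and takes 1/2.
Dagny is living and takes 1/4.
Hallvard predeceased; the 1/4 allotted to Hallvard's branch passes to Hallvard's issue by representation.
The 1/4 is divided into 2 equal shares of 1/8 among Ylva, Eirik.
Ylva is living and takes 1/8.
Eirik predeceased; the 1/8 allotted to Eirik's branch passes to Eirik's issue by representation.
Tove is the sole taker at this level and receives the full 1/8.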